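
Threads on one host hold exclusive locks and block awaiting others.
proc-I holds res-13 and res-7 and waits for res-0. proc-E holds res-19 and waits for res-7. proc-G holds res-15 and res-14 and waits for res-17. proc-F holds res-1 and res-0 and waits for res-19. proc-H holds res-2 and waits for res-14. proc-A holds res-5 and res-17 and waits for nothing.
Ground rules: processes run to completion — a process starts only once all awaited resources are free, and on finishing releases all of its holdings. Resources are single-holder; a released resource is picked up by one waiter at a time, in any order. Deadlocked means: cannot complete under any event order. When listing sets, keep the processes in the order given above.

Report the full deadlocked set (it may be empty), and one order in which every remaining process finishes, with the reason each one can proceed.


The deadlocked set is proc-I, proc-E and proc-F.
Key observation: the wait chain closes on itself along proc-I -> proc-F -> proc-E -> proc-I; no other process is dragged down with it.
One completion order for the rest: proc-A, proc-G, proc-H.
Check, step by step:
  run proc-A (it waits on nothing); releases res-5 and res-17
  run proc-G (all its waits — res-17 — are resolved); releases res-15 and res-14
  run proc-H (all its waits — res-14 — are resolved); releases res-2


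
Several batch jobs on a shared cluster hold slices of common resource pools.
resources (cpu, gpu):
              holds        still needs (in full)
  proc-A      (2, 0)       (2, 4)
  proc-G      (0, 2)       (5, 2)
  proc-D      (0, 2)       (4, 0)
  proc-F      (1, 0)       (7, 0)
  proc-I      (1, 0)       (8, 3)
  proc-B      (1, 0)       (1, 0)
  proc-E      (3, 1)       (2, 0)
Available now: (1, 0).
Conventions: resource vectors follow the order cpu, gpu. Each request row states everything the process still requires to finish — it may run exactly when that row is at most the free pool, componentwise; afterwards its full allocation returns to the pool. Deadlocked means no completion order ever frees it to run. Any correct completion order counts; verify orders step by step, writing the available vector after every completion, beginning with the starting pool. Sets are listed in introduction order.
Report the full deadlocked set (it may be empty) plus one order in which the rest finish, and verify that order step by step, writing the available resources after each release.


No process is deadlocked.
Key observation: there is always a runnable process — proc-B first — so the state unwinds completely.
One completion order for the rest: proc-B, proc-E, proc-D, proc-G, proc-A, proc-F, proc-I. Check, step by step:
  pool = (1, 0)
  proc-B: need (1, 0) fits (1, 0); releases (1, 0), pool now (2, 0)
  proc-E: need (2, 0) fits (2, 0); releases (3, 1), pool now (5, 1)
  proc-D: need (4, 0) fits (5, 1); releases (0, 2), pool now (5, 3)
  proc-G: need (5, 2) fits (5, 3); releases (0, 2), pool now (5, 5)
  proc-A: need (2, 4) fits (5, 5); releases (2, 0), pool now (7, 5)
  proc-F: need (7, 0) fits (7, 5); releases (1, 0), pool now (8, 5)
  proc-I: need (8, 3) fits (8, 5); releases (1, 0), pool now (9, 5)


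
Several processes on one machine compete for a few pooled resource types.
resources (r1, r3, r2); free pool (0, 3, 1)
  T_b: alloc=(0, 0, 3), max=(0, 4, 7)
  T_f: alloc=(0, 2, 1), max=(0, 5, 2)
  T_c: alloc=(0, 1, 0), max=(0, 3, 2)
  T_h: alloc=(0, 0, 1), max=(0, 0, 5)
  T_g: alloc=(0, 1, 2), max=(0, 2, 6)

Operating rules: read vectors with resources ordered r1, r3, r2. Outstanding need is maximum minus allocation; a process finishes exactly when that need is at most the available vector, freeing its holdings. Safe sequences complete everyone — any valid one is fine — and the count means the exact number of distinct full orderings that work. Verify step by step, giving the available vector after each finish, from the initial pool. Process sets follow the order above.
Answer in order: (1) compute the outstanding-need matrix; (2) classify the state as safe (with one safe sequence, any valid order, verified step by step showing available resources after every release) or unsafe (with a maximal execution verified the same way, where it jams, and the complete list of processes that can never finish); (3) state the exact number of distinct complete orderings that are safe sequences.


(1) Need matrix, components ordered r1, r3, r2:
  T_b: (0, 4, 4)
  T_f: (0, 3, 1)
  T_c: (0, 2, 2)
  T_h: (0, 0, 4)
  T_g: (0, 1, 4)
(2) UNSAFE — no complete ordering exists.
Key observation: no order helps: past T_f, T_c, the free pool tops out at (0, 6, 2), below what each blocked process needs in r2.
Going as far as possible: T_f, T_c; after that, nothing fits. Check, step by step:
  pool = (0, 3, 1)
  T_f: need (0, 3, 1) fits (0, 3, 1); releases (0, 2, 1), pool now (0, 5, 2)
  T_c: need (0, 2, 2) fits (0, 5, 2); releases (0, 1, 0), pool now (0, 6, 2)
  T_b cannot run: need (0, 4, 4) vs free (0, 6, 2) (insufficient r2)
  T_h cannot run: need (0, 0, 4) vs free (0, 6, 2) (insufficient r2)
  T_g cannot run: need (0, 1, 4) vs free (0, 6, 2) (insufficient r2)
Processes that can never finish: T_b, T_h and T_g.
(3) The exact count: 0 of the possible complete orderings are safe sequences.


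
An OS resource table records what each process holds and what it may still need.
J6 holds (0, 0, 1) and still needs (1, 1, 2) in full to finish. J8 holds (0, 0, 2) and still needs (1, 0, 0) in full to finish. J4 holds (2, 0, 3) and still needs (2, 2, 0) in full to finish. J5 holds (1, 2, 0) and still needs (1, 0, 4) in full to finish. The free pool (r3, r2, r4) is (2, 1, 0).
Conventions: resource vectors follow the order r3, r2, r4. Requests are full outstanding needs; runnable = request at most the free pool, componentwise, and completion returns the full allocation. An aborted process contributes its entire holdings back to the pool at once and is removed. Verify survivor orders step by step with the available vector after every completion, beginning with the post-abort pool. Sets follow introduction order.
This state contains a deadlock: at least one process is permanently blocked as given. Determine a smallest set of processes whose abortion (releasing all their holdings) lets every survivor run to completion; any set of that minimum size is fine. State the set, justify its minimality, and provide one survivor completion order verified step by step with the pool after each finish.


The answer: abort J4.
Key observation: the returned (2, 0, 3) from J4 is what brings J5 — unrunnable before, under any order — into play at step 2.
Why nothing smaller works: aborting no one leaves the state deadlocked as given.
One survivor order: J6, J5, J8. Walking it through (post-abort pool first):
  pool = (4, 1, 3)
  run J6 (needs (1, 1, 2), free (4, 1, 3)); after release of (0, 0, 1) the pool is (4, 1, 4)
  run J5 (needs (1, 0, 4), free (4, 1, 4)); after release of (1, 2, 0) the pool is (5, 3, 4)
  run J8 (needs (1, 0, 0), free (5, 3, 4)); after release of (0, 0, 2) the pool is (5, 3, 6)


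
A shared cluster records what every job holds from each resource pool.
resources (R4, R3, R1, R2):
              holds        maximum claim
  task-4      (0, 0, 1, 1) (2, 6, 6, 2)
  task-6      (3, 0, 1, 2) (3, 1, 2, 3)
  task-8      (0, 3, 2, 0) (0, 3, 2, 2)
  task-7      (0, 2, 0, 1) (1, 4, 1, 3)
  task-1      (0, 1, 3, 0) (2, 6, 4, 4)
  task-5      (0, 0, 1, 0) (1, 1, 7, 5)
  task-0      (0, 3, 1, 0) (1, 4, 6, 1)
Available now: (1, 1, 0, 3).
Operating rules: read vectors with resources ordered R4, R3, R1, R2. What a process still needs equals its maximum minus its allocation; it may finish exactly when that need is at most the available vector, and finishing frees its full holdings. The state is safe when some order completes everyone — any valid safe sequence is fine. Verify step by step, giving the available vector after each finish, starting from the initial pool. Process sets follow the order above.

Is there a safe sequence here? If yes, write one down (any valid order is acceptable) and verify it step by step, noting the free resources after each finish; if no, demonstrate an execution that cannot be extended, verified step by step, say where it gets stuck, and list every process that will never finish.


The state is SAFE; one workable sequence: task-8, task-6, task-7, task-1, task-0, task-4, task-5.
Key observation: every step clears its requested resources with room to spare; the minimum clearance is 1, first at task-8 — (0, 0, 0, 2) vs (1, 1, 0, 3) free.
Verifying each step:
  pool = (1, 1, 0, 3)
  task-8 needs (0, 0, 0, 2) <= (1, 1, 0, 3) -> finishes; pool += (0, 3, 2, 0) = (1, 4, 2, 3)
  task-6 needs (0, 1, 1, 1) <= (1, 4, 2, 3) -> finishes; pool += (3, 0, 1, 2) = (4, 4, 3, 5)
  task-7 needs (1, 2, 1, 2) <= (4, 4, 3, 5) -> finishes; pool += (0, 2, 0, 1) = (4, 6, 3, 6)
  task-1 needs (2, 5, 1, 4) <= (4, 6, 3, 6) -> finishes; pool += (0, 1, 3, 0) = (4, 7, 6, 6)
  task-0 needs (1, 1, 5, 1) <= (4, 7, 6, 6) -> finishes; pool += (0, 3, 1, 0) = (4, 10, 7, 6)
  task-4 needs (2, 6, 5, 1) <= (4, 10, 7, 6) -> finishes; pool += (0, 0, 1, 1) = (4, 10, 8, 7)
  task-5 needs (1, 1, 6, 5) <= (4, 10, 8, 7) -> finishes; pool += (0, 0, 1, 0) = (4, 10, 9, 7)


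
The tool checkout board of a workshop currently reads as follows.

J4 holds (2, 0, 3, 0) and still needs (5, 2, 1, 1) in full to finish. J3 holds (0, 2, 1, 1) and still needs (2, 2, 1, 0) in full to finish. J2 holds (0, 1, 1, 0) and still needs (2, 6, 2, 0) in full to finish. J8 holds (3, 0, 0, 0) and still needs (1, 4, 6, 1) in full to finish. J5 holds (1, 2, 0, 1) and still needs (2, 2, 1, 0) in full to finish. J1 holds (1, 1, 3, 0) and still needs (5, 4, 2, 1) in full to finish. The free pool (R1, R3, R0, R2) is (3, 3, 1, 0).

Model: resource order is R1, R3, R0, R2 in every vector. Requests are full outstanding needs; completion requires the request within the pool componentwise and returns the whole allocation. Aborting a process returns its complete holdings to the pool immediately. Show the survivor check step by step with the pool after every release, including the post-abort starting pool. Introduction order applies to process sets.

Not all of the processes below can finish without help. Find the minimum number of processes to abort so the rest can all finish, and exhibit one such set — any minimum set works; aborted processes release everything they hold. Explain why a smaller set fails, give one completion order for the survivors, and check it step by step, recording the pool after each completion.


Minimum abort set: J8.
Key observation: J4 was stuck for good until J8 gave back (3, 0, 0, 0); in the order shown it finishes at step 2.
Minimality: the empty abort set fails — the state is deadlocked as it stands.
One survivor order: J5, J4, J3, J1, J2. Step-by-step check (post-abort pool first):
  pool = (6, 3, 1, 0)
  J5 needs (2, 2, 1, 0) <= (6, 3, 1, 0) -> finishes; pool += (1, 2, 0, 1) = (7, 5, 1, 1)
  J4 needs (5, 2, 1, 1) <= (7, 5, 1, 1) -> finishes; pool += (2, 0, 3, 0) = (9, 5, 4, 1)
  J3 needs (2, 2, 1, 0) <= (9, 5, 4, 1) -> finishes; pool += (0, 2, 1, 1) = (9, 7, 5, 2)
  J1 needs (5, 4, 2, 1) <= (9, 7, 5, 2) -> finishes; pool += (1, 1, 3, 0) = (10, 8, 8, 2)
  J2 needs (2, 6, 2, 0) <= (10, 8, 8, 2) -> finishes; pool += (0, 1, 1, 0) = (10, 9, 9, 2)


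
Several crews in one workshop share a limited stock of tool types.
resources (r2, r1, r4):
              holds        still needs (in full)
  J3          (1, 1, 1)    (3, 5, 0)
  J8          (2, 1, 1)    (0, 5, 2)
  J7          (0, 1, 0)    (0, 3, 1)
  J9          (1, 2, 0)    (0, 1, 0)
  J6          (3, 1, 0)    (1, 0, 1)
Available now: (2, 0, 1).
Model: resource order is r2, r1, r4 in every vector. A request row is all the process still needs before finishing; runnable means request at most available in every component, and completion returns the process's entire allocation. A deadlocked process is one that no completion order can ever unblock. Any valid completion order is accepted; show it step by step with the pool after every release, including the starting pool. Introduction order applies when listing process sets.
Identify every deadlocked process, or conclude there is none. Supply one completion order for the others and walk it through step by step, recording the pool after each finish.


Deadlocked set: J3 and J8.
Key observation: no order helps: past J6, J9, J7, the free pool tops out at (6, 4, 1), below what each blocked process needs in r1.
A valid finishing order for the others: J6, J9, J7. Verifying each step:
  pool = (2, 0, 1)
  J6: need (1, 0, 1) fits (2, 0, 1); releases (3, 1, 0), pool now (5, 1, 1)
  J9: need (0, 1, 0) fits (5, 1, 1); releases (1, 2, 0), pool now (6, 3, 1)
  J7: need (0, 3, 1) fits (6, 3, 1); releases (0, 1, 0), pool now (6, 4, 1)
None of the blocked processes ever fits:
  J3 still needs (3, 5, 0) but only (6, 4, 1) is free — short on r1
  J8 still needs (0, 5, 2) but only (6, 4, 1) is free — short on r1 and r4


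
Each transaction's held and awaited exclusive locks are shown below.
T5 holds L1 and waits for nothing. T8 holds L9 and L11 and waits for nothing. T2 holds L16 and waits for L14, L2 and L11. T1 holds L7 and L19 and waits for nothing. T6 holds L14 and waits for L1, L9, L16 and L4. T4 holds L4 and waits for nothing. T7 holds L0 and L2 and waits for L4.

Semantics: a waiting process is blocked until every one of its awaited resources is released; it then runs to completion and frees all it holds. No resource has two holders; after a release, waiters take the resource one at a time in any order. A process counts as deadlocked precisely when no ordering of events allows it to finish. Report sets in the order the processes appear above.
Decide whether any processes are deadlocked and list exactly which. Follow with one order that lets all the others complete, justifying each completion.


Deadlocked: T2 and T6.
Key observation: the loop T2 -> T6 -> T2 blocks itself forever; no other process is dragged down with it.
The rest can finish in the order T4, T5, T1, T7, T8.
Verifying each step:
  T4 waits on nothing -> runs at once and releases L4
  T5 waits on nothing -> runs at once and releases L1
  T1 waits on nothing -> runs at once and releases L7 and L19
  T7: everything it awaited (L4) is free; runs, freeing L0 and L2
  T8 waits on nothing -> runs at once and releases L9 and L11


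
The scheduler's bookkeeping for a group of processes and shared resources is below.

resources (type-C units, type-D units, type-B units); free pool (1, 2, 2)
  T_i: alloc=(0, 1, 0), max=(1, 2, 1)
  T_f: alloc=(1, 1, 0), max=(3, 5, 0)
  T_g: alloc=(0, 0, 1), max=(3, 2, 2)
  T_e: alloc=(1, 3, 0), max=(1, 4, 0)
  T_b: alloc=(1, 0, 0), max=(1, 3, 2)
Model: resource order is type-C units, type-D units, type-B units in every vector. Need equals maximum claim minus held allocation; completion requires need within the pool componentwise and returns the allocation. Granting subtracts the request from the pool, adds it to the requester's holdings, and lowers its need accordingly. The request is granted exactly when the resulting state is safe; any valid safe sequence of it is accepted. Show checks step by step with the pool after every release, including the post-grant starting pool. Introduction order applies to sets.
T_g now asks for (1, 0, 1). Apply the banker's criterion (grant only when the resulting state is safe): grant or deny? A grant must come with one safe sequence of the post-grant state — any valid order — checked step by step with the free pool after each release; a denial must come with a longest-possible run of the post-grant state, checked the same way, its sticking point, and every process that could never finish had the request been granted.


DENY — the pretend-granted state is unsafe.
Key observation: after T_e, T_i the pool peaks at (1, 6, 1), and each blocked process is short somewhere: T_f on type-C units; T_g on type-C units; T_b on type-B units.
Pretend the grant happened; the run T_e, T_i goes as far as possible. Walking it through:
  pool = (0, 2, 1)
  T_e: need (0, 1, 0) fits (0, 2, 1); releases (1, 3, 0), pool now (1, 5, 1)
  T_i: need (1, 1, 1) fits (1, 5, 1); releases (0, 1, 0), pool now (1, 6, 1)
  blocked: T_f wants (2, 4, 0), pool (1, 6, 1) — not enough type-C units
  blocked: T_g wants (2, 2, 0), pool (1, 6, 1) — not enough type-C units
  blocked: T_b wants (0, 3, 2), pool (1, 6, 1) — not enough type-B units
Had the request been granted, T_f, T_g and T_b could never finish.


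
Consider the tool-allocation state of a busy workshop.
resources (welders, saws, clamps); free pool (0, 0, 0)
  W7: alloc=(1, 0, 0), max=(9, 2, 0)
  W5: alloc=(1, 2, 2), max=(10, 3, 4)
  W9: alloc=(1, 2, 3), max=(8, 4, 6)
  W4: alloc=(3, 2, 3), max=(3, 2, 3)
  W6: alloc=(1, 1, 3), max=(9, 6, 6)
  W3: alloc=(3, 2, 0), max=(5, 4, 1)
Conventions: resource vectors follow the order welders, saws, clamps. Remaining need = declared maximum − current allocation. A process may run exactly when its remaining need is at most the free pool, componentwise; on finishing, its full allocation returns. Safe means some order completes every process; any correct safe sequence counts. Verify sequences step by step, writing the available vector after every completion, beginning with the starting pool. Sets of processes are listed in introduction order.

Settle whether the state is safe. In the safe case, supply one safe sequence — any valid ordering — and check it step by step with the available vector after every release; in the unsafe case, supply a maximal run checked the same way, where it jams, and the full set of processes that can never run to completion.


UNSAFE.
Key observation: W4, W3 can finish, but then (6, 4, 3) is all there is, and the blocked group's welders demands exceed it.
A maximal execution: W4, W3 — then nothing else fits. Step-by-step check:
  pool = (0, 0, 0)
  W4 needs (0, 0, 0) <= (0, 0, 0) -> finishes; pool += (3, 2, 3) = (3, 2, 3)
  W3 needs (2, 2, 1) <= (3, 2, 3) -> finishes; pool += (3, 2, 0) = (6, 4, 3)
  W7 still needs (8, 2, 0) but only (6, 4, 3) is free — short on welders
  W5 still needs (9, 1, 2) but only (6, 4, 3) is free — short on welders
  W9 still needs (7, 2, 3) but only (6, 4, 3) is free — short on welders
  W6 still needs (8, 5, 3) but only (6, 4, 3) is free — short on welders and saws
Permanently blocked: W7, W5, W9 and W6.


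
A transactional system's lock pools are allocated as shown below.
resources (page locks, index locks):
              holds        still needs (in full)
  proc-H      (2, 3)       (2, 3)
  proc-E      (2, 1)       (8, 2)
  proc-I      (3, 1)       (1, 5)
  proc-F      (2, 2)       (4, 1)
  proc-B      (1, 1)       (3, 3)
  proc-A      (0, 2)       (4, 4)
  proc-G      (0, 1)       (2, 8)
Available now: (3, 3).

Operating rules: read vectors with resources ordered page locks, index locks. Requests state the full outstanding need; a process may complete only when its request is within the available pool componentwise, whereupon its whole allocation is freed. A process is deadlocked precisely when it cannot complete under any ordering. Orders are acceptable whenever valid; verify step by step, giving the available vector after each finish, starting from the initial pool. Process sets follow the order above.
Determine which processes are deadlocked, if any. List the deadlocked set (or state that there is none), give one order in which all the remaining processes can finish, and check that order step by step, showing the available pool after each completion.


No process is deadlocked.
Key observation: proc-H can run right away; the returned allocation unlocks the remaining processes in turn.
The rest can finish in the order proc-H, proc-F, proc-I, proc-B, proc-A, proc-E, proc-G. Walking it through:
  pool = (3, 3)
  proc-H needs (2, 3) <= (3, 3) -> finishes; pool += (2, 3) = (5, 6)
  proc-F needs (4, 1) <= (5, 6) -> finishes; pool += (2, 2) = (7, 8)
  proc-I needs (1, 5) <= (7, 8) -> finishes; pool += (3, 1) = (10, 9)
  proc-B needs (3, 3) <= (10, 9) -> finishes; pool += (1, 1) = (11, 10)
  proc-A needs (4, 4) <= (11, 10) -> finishes; pool += (0, 2) = (11, 12)
  proc-E needs (8, 2) <= (11, 12) -> finishes; pool += (2, 1) = (13, 13)
  proc-G needs (2, 8) <= (13, 13) -> finishes; pool += (0, 1) = (13, 14)


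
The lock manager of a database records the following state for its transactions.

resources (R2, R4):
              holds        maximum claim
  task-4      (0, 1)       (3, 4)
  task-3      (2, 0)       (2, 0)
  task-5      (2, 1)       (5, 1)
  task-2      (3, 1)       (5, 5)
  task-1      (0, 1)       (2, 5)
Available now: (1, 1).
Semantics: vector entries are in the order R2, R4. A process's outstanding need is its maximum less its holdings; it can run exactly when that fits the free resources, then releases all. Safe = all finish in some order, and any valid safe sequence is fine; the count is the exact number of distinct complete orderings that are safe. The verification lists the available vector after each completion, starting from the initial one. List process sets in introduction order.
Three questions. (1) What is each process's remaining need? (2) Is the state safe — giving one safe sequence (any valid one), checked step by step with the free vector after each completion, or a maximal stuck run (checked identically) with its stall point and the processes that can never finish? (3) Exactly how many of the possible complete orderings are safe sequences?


(1) Need matrix, components ordered R2, R4:
  task-4: (3, 3)
  task-3: (0, 0)
  task-5: (3, 0)
  task-2: (2, 4)
  task-1: (2, 4)
(2) UNSAFE — no complete ordering exists.
Key observation: after task-3, task-5 complete, (5, 2) is the best the pool ever gets, yet each leftover process wants more R4.
A maximal execution: task-3, task-5 — then nothing else fits. Check, step by step:
  pool = (1, 1)
  task-3: need (0, 0) fits (1, 1); releases (2, 0), pool now (3, 1)
  task-5: need (3, 0) fits (3, 1); releases (2, 1), pool now (5, 2)
  blocked: task-4 wants (3, 3), pool (5, 2) — not enough R4
  blocked: task-2 wants (2, 4), pool (5, 2) — not enough R4
  blocked: task-1 wants (2, 4), pool (5, 2) — not enough R4
Never able to finish: task-4, task-2 and task-1.
(3) The exact count: 0 of the possible complete orderings are safe sequences.


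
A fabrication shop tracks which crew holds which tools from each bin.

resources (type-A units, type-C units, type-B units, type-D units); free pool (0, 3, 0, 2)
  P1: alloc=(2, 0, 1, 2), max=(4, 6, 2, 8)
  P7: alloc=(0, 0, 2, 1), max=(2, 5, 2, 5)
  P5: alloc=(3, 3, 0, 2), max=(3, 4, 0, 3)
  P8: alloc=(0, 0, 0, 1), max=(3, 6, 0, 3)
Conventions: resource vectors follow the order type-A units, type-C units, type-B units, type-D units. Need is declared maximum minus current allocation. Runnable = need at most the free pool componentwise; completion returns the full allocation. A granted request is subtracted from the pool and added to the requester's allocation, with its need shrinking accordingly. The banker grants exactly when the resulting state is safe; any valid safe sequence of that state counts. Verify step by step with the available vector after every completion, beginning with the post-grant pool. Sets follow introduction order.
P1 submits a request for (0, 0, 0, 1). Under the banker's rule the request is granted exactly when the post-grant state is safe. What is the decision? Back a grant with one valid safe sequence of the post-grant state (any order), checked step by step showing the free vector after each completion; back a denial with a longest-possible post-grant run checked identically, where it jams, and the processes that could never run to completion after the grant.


GRANT — the state after the grant stays safe, e.g. via P5, P8, P7, P1.
Key observation: granting shrinks the pool to (0, 3, 0, 1), yet P5 still fits and the chain goes through.
Verifying the post-grant state step by step:
  pool = (0, 3, 0, 1)
  P5: need (0, 1, 0, 1) fits (0, 3, 0, 1); releases (3, 3, 0, 2), pool now (3, 6, 0, 3)
  P8: need (3, 6, 0, 2) fits (3, 6, 0, 3); releases (0, 0, 0, 1), pool now (3, 6, 0, 4)
  P7: need (2, 5, 0, 4) fits (3, 6, 0, 4); releases (0, 0, 2, 1), pool now (3, 6, 2, 5)
  P1: need (2, 6, 1, 5) fits (3, 6, 2, 5); releases (2, 0, 1, 3), pool now (5, 6, 3, 8)


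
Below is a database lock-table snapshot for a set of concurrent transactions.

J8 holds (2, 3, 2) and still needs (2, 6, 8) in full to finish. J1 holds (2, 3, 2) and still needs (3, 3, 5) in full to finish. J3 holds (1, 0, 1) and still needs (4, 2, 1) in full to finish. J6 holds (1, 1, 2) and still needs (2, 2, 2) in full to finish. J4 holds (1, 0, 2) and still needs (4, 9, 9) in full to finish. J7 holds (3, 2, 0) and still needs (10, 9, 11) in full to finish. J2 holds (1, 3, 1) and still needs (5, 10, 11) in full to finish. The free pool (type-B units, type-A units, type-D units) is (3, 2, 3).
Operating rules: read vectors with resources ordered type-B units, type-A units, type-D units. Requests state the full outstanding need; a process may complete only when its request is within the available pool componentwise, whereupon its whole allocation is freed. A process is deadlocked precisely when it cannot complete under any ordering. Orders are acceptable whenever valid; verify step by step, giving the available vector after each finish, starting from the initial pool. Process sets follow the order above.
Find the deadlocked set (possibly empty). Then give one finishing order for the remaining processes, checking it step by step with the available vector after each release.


No process is deadlocked.
Key observation: no deadlock: J6 fits now, and the freed resources carry the rest through.
The rest can finish in the order J6, J1, J3, J8, J4, J7, J2. Walking it through:
  pool = (3, 2, 3)
  run J6 (needs (2, 2, 2), free (3, 2, 3)); after release of (1, 1, 2) the pool is (4, 3, 5)
  run J1 (needs (3, 3, 5), free (4, 3, 5)); after release of (2, 3, 2) the pool is (6, 6, 7)
  run J3 (needs (4, 2, 1), free (6, 6, 7)); after release of (1, 0, 1) the pool is (7, 6, 8)
  run J8 (needs (2, 6, 8), free (7, 6, 8)); after release of (2, 3, 2) the pool is (9, 9, 10)
  run J4 (needs (4, 9, 9), free (9, 9, 10)); after release of (1, 0, 2) the pool is (10, 9, 12)
  run J7 (needs (10, 9, 11), free (10, 9, 12)); after release of (3, 2, 0) the pool is (13, 11, 12)
  run J2 (needs (5, 10, 11), free (13, 11, 12)); after release of (1, 3, 1) the pool is (14, 14, 13)


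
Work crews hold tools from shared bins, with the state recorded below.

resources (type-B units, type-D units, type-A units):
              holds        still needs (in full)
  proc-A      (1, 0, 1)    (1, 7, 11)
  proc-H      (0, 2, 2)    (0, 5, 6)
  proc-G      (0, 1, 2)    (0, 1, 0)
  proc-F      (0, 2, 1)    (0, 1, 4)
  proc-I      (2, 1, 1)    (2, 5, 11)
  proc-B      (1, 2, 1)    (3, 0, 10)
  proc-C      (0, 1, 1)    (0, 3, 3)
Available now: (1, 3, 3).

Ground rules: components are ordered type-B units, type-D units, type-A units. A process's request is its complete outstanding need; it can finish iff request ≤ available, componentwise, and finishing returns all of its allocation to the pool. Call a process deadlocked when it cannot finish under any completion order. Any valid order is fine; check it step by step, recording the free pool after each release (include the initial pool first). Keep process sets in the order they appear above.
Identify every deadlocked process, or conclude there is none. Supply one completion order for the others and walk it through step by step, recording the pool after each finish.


Deadlocked: proc-A, proc-I and proc-B.
Key observation: proc-G, proc-F, proc-H, proc-C can finish, but then (1, 9, 9) is all there is, and the blocked group's type-A units demands exceed it.
One completion order for the rest: proc-G, proc-F, proc-H, proc-C. Verifying each step:
  pool = (1, 3, 3)
  proc-G needs (0, 1, 0) <= (1, 3, 3) -> finishes; pool += (0, 1, 2) = (1, 4, 5)
  proc-F needs (0, 1, 4) <= (1, 4, 5) -> finishes; pool += (0, 2, 1) = (1, 6, 6)
  proc-H needs (0, 5, 6) <= (1, 6, 6) -> finishes; pool += (0, 2, 2) = (1, 8, 8)
  proc-C needs (0, 3, 3) <= (1, 8, 8) -> finishes; pool += (0, 1, 1) = (1, 9, 9)
The stuck group stays short no matter what:
  blocked: proc-A wants (1, 7, 11), pool (1, 9, 9) — not enough type-A units
  blocked: proc-I wants (2, 5, 11), pool (1, 9, 9) — not enough type-B units and type-A units
  blocked: proc-B wants (3, 0, 10), pool (1, 9, 9) — not enough type-B units and type-A units


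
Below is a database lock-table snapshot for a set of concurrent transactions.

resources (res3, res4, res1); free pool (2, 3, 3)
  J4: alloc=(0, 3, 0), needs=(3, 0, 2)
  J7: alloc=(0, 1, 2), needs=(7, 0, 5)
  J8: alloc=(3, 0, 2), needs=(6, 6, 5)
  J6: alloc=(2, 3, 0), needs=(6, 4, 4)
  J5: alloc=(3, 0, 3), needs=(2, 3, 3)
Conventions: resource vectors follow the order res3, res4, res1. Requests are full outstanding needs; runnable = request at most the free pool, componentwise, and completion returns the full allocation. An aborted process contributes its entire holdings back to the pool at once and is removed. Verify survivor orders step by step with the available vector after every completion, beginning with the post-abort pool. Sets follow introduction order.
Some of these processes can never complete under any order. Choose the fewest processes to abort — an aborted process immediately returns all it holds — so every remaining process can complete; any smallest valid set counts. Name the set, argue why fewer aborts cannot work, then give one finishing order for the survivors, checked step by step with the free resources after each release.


The answer: abort J8.
Key observation: J6 had no path to completion before; after the abort of J8 ((3, 0, 2) returned), step 3 is where it fits.
Why nothing smaller works: aborting no one leaves the state deadlocked as given.
Survivors finish in the order: J5, J4, J6, J7. Verifying each step (pool after the aborts first):
  pool = (5, 3, 5)
  J5 needs (2, 3, 3) <= (5, 3, 5) -> finishes; pool += (3, 0, 3) = (8, 3, 8)
  J4 needs (3, 0, 2) <= (8, 3, 8) -> finishes; pool += (0, 3, 0) = (8, 6, 8)
  J6 needs (6, 4, 4) <= (8, 6, 8) -> finishes; pool += (2, 3, 0) = (10, 9, 8)
  J7 needs (7, 0, 5) <= (10, 9, 8) -> finishes; pool += (0, 1, 2) = (10, 10, 10)


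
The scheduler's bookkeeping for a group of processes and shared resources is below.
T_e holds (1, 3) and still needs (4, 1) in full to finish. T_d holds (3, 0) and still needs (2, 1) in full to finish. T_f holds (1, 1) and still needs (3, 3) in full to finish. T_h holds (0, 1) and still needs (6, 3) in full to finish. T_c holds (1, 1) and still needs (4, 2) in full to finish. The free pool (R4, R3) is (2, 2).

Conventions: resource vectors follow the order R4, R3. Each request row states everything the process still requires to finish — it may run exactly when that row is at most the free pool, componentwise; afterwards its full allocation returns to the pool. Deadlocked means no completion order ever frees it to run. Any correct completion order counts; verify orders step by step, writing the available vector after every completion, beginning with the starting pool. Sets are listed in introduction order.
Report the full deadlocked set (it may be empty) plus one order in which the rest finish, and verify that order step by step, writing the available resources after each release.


No process is deadlocked.
Key observation: no deadlock: T_d fits now, and the freed resources carry the rest through.
A valid finishing order for the others: T_d, T_c, T_h, T_f, T_e. Verifying each step:
  pool = (2, 2)
  T_d needs (2, 1) <= (2, 2) -> finishes; pool += (3, 0) = (5, 2)
  T_c needs (4, 2) <= (5, 2) -> finishes; pool += (1, 1) = (6, 3)
  T_h needs (6, 3) <= (6, 3) -> finishes; pool += (0, 1) = (6, 4)
  T_f needs (3, 3) <= (6, 4) -> finishes; pool += (1, 1) = (7, 5)
  T_e needs (4, 1) <= (7, 5) -> finishes; pool += (1, 3) = (8, 8)


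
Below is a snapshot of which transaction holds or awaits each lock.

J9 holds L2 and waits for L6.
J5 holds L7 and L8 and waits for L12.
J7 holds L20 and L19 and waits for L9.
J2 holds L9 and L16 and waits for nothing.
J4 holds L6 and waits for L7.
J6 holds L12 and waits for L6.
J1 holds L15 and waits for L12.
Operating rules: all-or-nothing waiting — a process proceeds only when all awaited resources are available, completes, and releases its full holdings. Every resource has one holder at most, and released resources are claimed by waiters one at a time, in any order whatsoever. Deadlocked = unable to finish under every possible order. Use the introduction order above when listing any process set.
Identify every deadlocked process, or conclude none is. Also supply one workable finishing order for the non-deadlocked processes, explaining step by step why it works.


Deadlocked set: J9, J5, J4, J6 and J1.
Key observation: the wait chain closes on itself along J4 -> J5 -> J6 -> J4; J9 and J1 wait into the deadlock from upstream.
One completion order for the rest: J2, J7.
Step-by-step check:
  J2: no waits; runs immediately, freeing L9 and L16
  J7: everything it awaited (L9) is free; runs, freeing L20 and L19


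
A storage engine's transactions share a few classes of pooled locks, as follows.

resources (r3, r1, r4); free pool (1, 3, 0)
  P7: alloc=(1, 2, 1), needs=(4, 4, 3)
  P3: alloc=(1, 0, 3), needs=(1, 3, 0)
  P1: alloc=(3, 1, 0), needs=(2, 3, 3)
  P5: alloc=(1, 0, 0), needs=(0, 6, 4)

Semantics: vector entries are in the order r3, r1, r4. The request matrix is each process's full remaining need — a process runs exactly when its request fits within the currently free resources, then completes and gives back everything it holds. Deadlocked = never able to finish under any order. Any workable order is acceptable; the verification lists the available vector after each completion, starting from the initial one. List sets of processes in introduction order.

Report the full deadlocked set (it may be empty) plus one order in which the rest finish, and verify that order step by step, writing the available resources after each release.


Nothing here is deadlocked.
Key observation: P3 leads a chain of completions in which each release enables another process.
A valid finishing order for the others: P3, P1, P7, P5. Walking it through:
  pool = (1, 3, 0)
  P3: need (1, 3, 0) fits (1, 3, 0); releases (1, 0, 3), pool now (2, 3, 3)
  P1: need (2, 3, 3) fits (2, 3, 3); releases (3, 1, 0), pool now (5, 4, 3)
  P7: need (4, 4, 3) fits (5, 4, 3); releases (1, 2, 1), pool now (6, 6, 4)
  P5: need (0, 6, 4) fits (6, 6, 4); releases (1, 0, 0), pool now (7, 6, 4)


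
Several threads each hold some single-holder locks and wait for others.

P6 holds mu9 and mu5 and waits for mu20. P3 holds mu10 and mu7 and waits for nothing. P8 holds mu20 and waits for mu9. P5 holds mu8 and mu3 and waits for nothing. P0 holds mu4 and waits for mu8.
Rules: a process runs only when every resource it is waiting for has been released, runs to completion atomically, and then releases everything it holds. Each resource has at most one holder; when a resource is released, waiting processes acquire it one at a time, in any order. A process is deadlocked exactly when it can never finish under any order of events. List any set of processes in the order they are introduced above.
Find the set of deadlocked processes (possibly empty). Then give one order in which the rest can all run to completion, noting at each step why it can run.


Deadlocked: P6 and P8.
Key observation: the loop P6 -> P8 -> P6 blocks itself forever; no other process is dragged down with it.
The rest can finish in the order P5, P0, P3.
Walking it through:
  P5 waits on nothing -> runs at once and releases mu8 and mu3
  run P0 (all its waits — mu8 — are resolved); releases mu4
  P3 waits on nothing -> runs at once and releases mu10 and mu7


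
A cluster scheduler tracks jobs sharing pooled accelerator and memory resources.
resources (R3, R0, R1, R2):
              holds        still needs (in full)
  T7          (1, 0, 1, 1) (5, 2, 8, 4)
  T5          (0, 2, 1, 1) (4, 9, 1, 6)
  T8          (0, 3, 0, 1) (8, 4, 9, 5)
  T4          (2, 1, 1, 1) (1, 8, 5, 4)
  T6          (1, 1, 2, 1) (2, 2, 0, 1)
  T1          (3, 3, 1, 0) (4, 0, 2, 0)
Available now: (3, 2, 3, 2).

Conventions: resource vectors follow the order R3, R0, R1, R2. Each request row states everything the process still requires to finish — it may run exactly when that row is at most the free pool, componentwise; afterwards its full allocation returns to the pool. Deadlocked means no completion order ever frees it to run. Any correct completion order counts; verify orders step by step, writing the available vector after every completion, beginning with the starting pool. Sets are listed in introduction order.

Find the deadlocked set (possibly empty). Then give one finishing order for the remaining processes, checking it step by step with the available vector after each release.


Deadlocked: T7, T5, T8 and T4.
Key observation: no order helps: past T6, T1, the free pool tops out at (7, 6, 6, 3), below what each blocked process needs in R2.
A valid finishing order for the others: T6, T1. Walking it through:
  pool = (3, 2, 3, 2)
  T6: need (2, 2, 0, 1) fits (3, 2, 3, 2); releases (1, 1, 2, 1), pool now (4, 3, 5, 3)
  T1: need (4, 0, 2, 0) fits (4, 3, 5, 3); releases (3, 3, 1, 0), pool now (7, 6, 6, 3)
The stuck group stays short no matter what:
  T7 still needs (5, 2, 8, 4) but only (7, 6, 6, 3) is free — short on R1 and R2
  T5 still needs (4, 9, 1, 6) but only (7, 6, 6, 3) is free — short on R0 and R2
  T8 still needs (8, 4, 9, 5) but only (7, 6, 6, 3) is free — short on R3, R1 and R2
  T4 still needs (1, 8, 5, 4) but only (7, 6, 6, 3) is free — short on R0 and R2


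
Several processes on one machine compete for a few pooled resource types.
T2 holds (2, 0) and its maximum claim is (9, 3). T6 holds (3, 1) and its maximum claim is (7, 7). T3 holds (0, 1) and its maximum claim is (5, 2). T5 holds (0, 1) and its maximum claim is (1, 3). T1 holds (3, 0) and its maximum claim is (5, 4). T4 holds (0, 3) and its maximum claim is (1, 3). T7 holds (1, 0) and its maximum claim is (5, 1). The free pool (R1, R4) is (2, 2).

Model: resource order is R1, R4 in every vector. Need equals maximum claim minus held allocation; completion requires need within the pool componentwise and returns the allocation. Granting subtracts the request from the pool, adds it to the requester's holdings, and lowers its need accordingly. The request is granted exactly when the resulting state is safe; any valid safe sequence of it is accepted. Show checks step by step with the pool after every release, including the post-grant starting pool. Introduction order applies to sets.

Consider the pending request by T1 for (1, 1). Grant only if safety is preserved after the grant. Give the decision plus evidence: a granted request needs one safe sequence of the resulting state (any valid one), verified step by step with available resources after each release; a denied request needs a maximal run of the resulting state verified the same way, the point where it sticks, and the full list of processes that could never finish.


GRANT — the state after the grant stays safe, e.g. via T4, T1, T7, T5, T3, T6, T2.
Key observation: (1, 1) free after granting still covers T4 first, and each release covers the next.
Verifying the post-grant state step by step:
  pool = (1, 1)
  T4 needs (1, 0) <= (1, 1) -> finishes; pool += (0, 3) = (1, 4)
  T1 needs (1, 3) <= (1, 4) -> finishes; pool += (4, 1) = (5, 5)
  T7 needs (4, 1) <= (5, 5) -> finishes; pool += (1, 0) = (6, 5)
  T5 needs (1, 2) <= (6, 5) -> finishes; pool += (0, 1) = (6, 6)
  T3 needs (5, 1) <= (6, 6) -> finishes; pool += (0, 1) = (6, 7)
  T6 needs (4, 6) <= (6, 7) -> finishes; pool += (3, 1) = (9, 8)
  T2 needs (7, 3) <= (9, 8) -> finishes; pool += (2, 0) = (11, 8)


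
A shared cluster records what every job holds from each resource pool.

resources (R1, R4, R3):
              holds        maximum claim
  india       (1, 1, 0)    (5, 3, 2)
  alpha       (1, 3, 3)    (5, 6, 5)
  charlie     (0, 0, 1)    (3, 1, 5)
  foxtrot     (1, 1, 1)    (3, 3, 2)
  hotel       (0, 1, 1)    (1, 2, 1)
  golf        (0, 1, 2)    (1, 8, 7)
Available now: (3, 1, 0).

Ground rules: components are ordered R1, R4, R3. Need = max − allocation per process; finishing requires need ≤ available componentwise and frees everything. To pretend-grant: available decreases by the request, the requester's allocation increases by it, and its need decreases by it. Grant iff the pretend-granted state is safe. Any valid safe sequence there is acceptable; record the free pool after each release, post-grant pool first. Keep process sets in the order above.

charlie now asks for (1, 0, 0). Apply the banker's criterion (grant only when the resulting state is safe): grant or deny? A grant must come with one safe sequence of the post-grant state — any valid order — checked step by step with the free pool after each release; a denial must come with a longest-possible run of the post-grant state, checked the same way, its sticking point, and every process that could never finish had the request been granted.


DENY — the pretend-granted state is unsafe.
Key observation: after hotel, foxtrot the pool peaks at (3, 3, 2), and each blocked process is short somewhere: india on R1; alpha on R1; charlie on R3; golf on R4, R3.
After a pretend grant, a maximal execution: hotel, foxtrot — then nothing else fits. Check, step by step:
  pool = (2, 1, 0)
  hotel: need (1, 1, 0) fits (2, 1, 0); releases (0, 1, 1), pool now (2, 2, 1)
  foxtrot: need (2, 2, 1) fits (2, 2, 1); releases (1, 1, 1), pool now (3, 3, 2)
  blocked: india wants (4, 2, 2), pool (3, 3, 2) — not enough R1
  blocked: alpha wants (4, 3, 2), pool (3, 3, 2) — not enough R1
  blocked: charlie wants (2, 1, 4), pool (3, 3, 2) — not enough R3
  blocked: golf wants (1, 7, 5), pool (3, 3, 2) — not enough R4 and R3
Processes that could never finish after the grant: india, alpha, charlie and golf.
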